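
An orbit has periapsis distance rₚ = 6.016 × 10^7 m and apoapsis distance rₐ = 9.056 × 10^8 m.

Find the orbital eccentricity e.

e = (rₐ − rₚ) / (rₐ + rₚ).
e = (9.056e+08 − 6.016e+07) / (9.056e+08 + 6.016e+07) = 8.4544e+08 / 9.6576e+08 ≈ 0.8754.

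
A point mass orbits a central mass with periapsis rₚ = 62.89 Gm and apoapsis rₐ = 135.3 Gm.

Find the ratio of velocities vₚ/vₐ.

Convert to SI: rₚ = 62.89 Gm = 6.289e+10 m; rₐ = 135.3 Gm = 1.353e+11 m.
Conservation of angular momentum gives rₚvₚ = rₐvₐ, so vₚ/vₐ = rₐ/rₚ.
vₚ/vₐ = 1.353e+11 / 6.289e+10 ≈ 2.151.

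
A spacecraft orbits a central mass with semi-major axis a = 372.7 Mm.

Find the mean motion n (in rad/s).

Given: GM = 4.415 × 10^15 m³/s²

Convert to SI: a = 372.7 Mm = 3.727e+08 m.
n = √(GM / a³).
n = √(4.415e+15 / (3.727e+08)³) rad/s ≈ 9.235e-06 rad/s.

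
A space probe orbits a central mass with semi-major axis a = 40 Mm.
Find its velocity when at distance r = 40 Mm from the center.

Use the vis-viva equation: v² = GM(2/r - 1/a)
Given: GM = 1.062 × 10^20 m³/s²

Convert to SI: a = 40 Mm = 4e+07 m; r = 40 Mm = 4e+07 m.
Vis-viva: v = √(GM · (2/r − 1/a)).
2/r − 1/a = 2/4e+07 − 1/4e+07 = 2.5e-08 m⁻¹.
v = √(1.062e+20 · 2.5e-08) m/s ≈ 1.629e+06 m/s = 1629 km/s.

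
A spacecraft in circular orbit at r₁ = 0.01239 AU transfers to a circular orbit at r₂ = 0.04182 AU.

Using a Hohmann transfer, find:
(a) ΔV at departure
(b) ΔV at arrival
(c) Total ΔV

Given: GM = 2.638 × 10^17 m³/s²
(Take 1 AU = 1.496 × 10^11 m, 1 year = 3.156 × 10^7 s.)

Convert to SI: r₁ = 0.01239 AU = 1.85354e+09 m; r₂ = 0.04182 AU = 6.25627e+09 m.
Transfer semi-major axis: a_t = (r₁ + r₂)/2 = (1.85354e+09 + 6.25627e+09)/2 = 4.05491e+09 m.
Circular speeds: v₁ = √(GM/r₁) = 11929.9 m/s, v₂ = √(GM/r₂) = 6493.51 m/s.
Transfer speeds (vis-viva v² = GM(2/r − 1/a_t)): v₁ᵗ = 14818.5 m/s, v₂ᵗ = 4390.26 m/s.
(a) ΔV₁ = |v₁ᵗ − v₁| ≈ 2889 m/s = 0.6094 AU/year.
(b) ΔV₂ = |v₂ − v₂ᵗ| ≈ 2103 m/s = 0.4437 AU/year.
(c) ΔV_total = ΔV₁ + ΔV₂ ≈ 4992 m/s = 1.053 AU/year.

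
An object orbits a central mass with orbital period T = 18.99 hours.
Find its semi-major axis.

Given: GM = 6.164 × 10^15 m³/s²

Convert to SI: T = 18.99 hours = 68364 s.
Invert Kepler's third law: a = (GM · T² / (4π²))^(1/3).
Substituting T = 68364 s and GM = 6.164e+15 m³/s²:
a = (6.164e+15 · (68364)² / (4π²))^(1/3) m
a ≈ 9.003e+07 m = 90.03 Mm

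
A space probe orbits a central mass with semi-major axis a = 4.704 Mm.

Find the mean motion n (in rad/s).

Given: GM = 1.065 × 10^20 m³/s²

Convert to SI: a = 4.704 Mm = 4.704e+06 m.
n = √(GM / a³).
n = √(1.065e+20 / (4.704e+06)³) rad/s ≈ 1.012 rad/s.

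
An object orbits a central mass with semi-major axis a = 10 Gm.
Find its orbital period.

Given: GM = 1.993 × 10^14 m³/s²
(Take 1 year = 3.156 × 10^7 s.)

Convert to SI: a = 10 Gm = 1e+10 m.
Kepler's third law: T = 2π √(a³ / GM).
Substituting a = 1e+10 m and GM = 1.993e+14 m³/s²:
T = 2π √((1e+10)³ / 1.993e+14) s
T ≈ 4.451e+08 s = 14.1 years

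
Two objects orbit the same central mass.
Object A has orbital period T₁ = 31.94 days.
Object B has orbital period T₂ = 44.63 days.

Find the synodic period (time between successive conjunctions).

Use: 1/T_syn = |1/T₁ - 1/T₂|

Convert to SI: T₁ = 31.94 days = 2.75962e+06 s; T₂ = 44.63 days = 3.85603e+06 s.
T_syn = |T₁ · T₂ / (T₁ − T₂)|.
T_syn = |2.75962e+06 · 3.85603e+06 / (2.75962e+06 − 3.85603e+06)| s ≈ 9.705e+06 s = 112.3 days.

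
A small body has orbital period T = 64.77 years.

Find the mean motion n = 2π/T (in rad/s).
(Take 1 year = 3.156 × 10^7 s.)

Convert to SI: T = 64.77 years = 2.04414e+09 s.
n = 2π / T.
n = 2π / 2.04414e+09 s ≈ 3.074e-09 rad/s.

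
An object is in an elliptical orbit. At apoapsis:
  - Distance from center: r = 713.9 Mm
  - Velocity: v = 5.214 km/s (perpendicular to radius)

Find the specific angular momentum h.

Convert to SI: r = 713.9 Mm = 7.139e+08 m; v = 5.214 km/s = 5214 m/s.
With v perpendicular to r, h = r · v.
h = 7.139e+08 · 5214 m²/s ≈ 3.722e+12 m²/s.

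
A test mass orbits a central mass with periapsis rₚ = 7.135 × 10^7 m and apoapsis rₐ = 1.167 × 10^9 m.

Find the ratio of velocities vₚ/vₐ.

Conservation of angular momentum gives rₚvₚ = rₐvₐ, so vₚ/vₐ = rₐ/rₚ.
vₚ/vₐ = 1.167e+09 / 7.135e+07 ≈ 16.36.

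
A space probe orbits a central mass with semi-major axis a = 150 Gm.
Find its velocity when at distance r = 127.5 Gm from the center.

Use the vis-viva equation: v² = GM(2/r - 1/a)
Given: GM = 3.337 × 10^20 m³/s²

Convert to SI: a = 150 Gm = 1.5e+11 m; r = 127.5 Gm = 1.275e+11 m.
Vis-viva: v = √(GM · (2/r − 1/a)).
2/r − 1/a = 2/1.275e+11 − 1/1.5e+11 = 9.01961e-12 m⁻¹.
v = √(3.337e+20 · 9.01961e-12) m/s ≈ 5.486e+04 m/s = 54.86 km/s.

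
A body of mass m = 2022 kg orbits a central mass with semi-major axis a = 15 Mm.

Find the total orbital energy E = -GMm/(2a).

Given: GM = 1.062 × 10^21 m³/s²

Convert to SI: a = 15 Mm = 1.5e+07 m.
E = −GMm / (2a).
E = −1.062e+21 · 2022 / (2 · 1.5e+07) J ≈ -7.158e+16 J = -71.58 PJ.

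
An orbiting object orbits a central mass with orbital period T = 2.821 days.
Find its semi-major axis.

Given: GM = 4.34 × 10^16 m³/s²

Convert to SI: T = 2.821 days = 243734 s.
Invert Kepler's third law: a = (GM · T² / (4π²))^(1/3).
Substituting T = 243734 s and GM = 4.34e+16 m³/s²:
a = (4.34e+16 · (243734)² / (4π²))^(1/3) m
a ≈ 4.027e+08 m = 4.027 × 10^8 m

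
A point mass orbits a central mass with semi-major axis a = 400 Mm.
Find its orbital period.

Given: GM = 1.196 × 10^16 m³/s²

Convert to SI: a = 400 Mm = 4e+08 m.
Kepler's third law: T = 2π √(a³ / GM).
Substituting a = 4e+08 m and GM = 1.196e+16 m³/s²:
T = 2π √((4e+08)³ / 1.196e+16) s
T ≈ 4.596e+05 s = 5.32 days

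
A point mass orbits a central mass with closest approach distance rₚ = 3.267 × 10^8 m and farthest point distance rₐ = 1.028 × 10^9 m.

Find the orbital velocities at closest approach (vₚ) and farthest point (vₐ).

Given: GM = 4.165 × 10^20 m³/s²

Use the vis-viva equation v² = GM(2/r − 1/a) with a = (rₚ + rₐ)/2 = (3.267e+08 + 1.028e+09)/2 = 6.7735e+08 m.
vₚ = √(GM · (2/rₚ − 1/a)) = √(4.165e+20 · (2/3.267e+08 − 1/6.7735e+08)) m/s ≈ 1.391e+06 m/s = 1391 km/s.
vₐ = √(GM · (2/rₐ − 1/a)) = √(4.165e+20 · (2/1.028e+09 − 1/6.7735e+08)) m/s ≈ 4.421e+05 m/s = 442.1 km/s.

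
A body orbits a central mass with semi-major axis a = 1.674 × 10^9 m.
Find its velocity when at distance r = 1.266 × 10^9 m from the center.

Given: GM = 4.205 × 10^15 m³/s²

Vis-viva: v = √(GM · (2/r − 1/a)).
2/r − 1/a = 2/1.266e+09 − 1/1.674e+09 = 9.82407e-10 m⁻¹.
v = √(4.205e+15 · 9.82407e-10) m/s ≈ 2032 m/s = 2.032 km/s.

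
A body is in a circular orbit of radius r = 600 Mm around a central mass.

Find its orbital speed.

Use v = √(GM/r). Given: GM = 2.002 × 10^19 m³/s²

Convert to SI: r = 600 Mm = 6e+08 m.
For a circular orbit, gravity supplies the centripetal force, so v = √(GM / r).
v = √(2.002e+19 / 6e+08) m/s ≈ 1.827e+05 m/s = 182.7 km/s.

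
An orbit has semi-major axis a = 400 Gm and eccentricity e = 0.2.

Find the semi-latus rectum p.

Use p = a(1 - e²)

Convert to SI: a = 400 Gm = 4e+11 m.
p = a (1 − e²).
p = 4e+11 · (1 − (0.2)²) = 4e+11 · 0.96 ≈ 3.84e+11 m = 384 Gm.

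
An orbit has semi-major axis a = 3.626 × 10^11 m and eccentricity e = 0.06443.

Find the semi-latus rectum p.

p = a (1 − e²).
p = 3.626e+11 · (1 − (0.06443)²) = 3.626e+11 · 0.995849 ≈ 3.611e+11 m = 3.611 × 10^11 m.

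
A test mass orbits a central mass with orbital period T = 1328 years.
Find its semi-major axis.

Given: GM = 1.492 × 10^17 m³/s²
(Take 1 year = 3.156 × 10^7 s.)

Convert to SI: T = 1328 years = 4.19117e+10 s.
Invert Kepler's third law: a = (GM · T² / (4π²))^(1/3).
Substituting T = 4.19117e+10 s and GM = 1.492e+17 m³/s²:
a = (1.492e+17 · (4.19117e+10)² / (4π²))^(1/3) m
a ≈ 1.879e+12 m = 1.879 × 10^12 m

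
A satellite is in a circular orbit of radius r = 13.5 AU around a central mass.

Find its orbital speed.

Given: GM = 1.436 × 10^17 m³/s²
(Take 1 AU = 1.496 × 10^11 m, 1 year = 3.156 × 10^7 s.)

Convert to SI: r = 13.5 AU = 2.0196e+12 m.
For a circular orbit, gravity supplies the centripetal force, so v = √(GM / r).
v = √(1.436e+17 / 2.0196e+12) m/s ≈ 266.7 m/s = 0.05625 AU/year.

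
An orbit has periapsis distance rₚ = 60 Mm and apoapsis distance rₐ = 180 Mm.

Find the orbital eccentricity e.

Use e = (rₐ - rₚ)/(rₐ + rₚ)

Convert to SI: rₚ = 60 Mm = 6e+07 m; rₐ = 180 Mm = 1.8e+08 m.
e = (rₐ − rₚ) / (rₐ + rₚ).
e = (1.8e+08 − 6e+07) / (1.8e+08 + 6e+07) = 1.2e+08 / 2.4e+08 ≈ 0.5.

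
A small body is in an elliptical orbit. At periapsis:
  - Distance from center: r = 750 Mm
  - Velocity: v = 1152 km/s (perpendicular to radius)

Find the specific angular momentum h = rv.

Convert to SI: r = 750 Mm = 7.5e+08 m; v = 1152 km/s = 1.152e+06 m/s.
With v perpendicular to r, h = r · v.
h = 7.5e+08 · 1.152e+06 m²/s ≈ 8.64e+14 m²/s.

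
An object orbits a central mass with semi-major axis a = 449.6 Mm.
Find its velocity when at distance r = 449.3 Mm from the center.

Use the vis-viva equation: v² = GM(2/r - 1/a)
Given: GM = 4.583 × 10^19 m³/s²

Convert to SI: a = 449.6 Mm = 4.496e+08 m; r = 449.3 Mm = 4.493e+08 m.
Vis-viva: v = √(GM · (2/r − 1/a)).
2/r − 1/a = 2/4.493e+08 − 1/4.496e+08 = 2.22717e-09 m⁻¹.
v = √(4.583e+19 · 2.22717e-09) m/s ≈ 3.195e+05 m/s = 319.5 km/s.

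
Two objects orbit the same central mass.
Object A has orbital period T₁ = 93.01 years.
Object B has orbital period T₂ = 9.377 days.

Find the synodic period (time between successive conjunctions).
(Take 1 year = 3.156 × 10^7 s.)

Convert to SI: T₁ = 93.01 years = 2.9354e+09 s; T₂ = 9.377 days = 810173 s.
T_syn = |T₁ · T₂ / (T₁ − T₂)|.
T_syn = |2.9354e+09 · 810173 / (2.9354e+09 − 810173)| s ≈ 8.104e+05 s = 9.38 days.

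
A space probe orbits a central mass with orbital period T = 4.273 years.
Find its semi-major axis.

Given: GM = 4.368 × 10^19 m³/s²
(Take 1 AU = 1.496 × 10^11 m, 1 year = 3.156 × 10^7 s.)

Convert to SI: T = 4.273 years = 1.34856e+08 s.
Invert Kepler's third law: a = (GM · T² / (4π²))^(1/3).
Substituting T = 1.34856e+08 s and GM = 4.368e+19 m³/s²:
a = (4.368e+19 · (1.34856e+08)² / (4π²))^(1/3) m
a ≈ 2.72e+11 m = 1.818 AU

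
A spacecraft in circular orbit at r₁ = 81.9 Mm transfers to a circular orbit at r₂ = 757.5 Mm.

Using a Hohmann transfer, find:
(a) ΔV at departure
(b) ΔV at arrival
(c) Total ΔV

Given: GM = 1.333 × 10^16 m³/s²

Convert to SI: r₁ = 81.9 Mm = 8.19e+07 m; r₂ = 757.5 Mm = 7.575e+08 m.
Transfer semi-major axis: a_t = (r₁ + r₂)/2 = (8.19e+07 + 7.575e+08)/2 = 4.197e+08 m.
Circular speeds: v₁ = √(GM/r₁) = 12757.7 m/s, v₂ = √(GM/r₂) = 4194.92 m/s.
Transfer speeds (vis-viva v² = GM(2/r − 1/a_t)): v₁ᵗ = 17139.4 m/s, v₂ᵗ = 1853.09 m/s.
(a) ΔV₁ = |v₁ᵗ − v₁| ≈ 4382 m/s = 4.382 km/s.
(b) ΔV₂ = |v₂ − v₂ᵗ| ≈ 2342 m/s = 2.342 km/s.
(c) ΔV_total = ΔV₁ + ΔV₂ ≈ 6723 m/s = 6.723 km/s.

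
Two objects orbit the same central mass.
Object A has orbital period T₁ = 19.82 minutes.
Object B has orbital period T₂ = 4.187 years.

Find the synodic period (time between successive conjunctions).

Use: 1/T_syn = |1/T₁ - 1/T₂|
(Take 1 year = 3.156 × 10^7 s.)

Convert to SI: T₁ = 19.82 minutes = 1189.2 s; T₂ = 4.187 years = 1.32142e+08 s.
T_syn = |T₁ · T₂ / (T₁ − T₂)|.
T_syn = |1189.2 · 1.32142e+08 / (1189.2 − 1.32142e+08)| s ≈ 1189 s = 19.82 minutes.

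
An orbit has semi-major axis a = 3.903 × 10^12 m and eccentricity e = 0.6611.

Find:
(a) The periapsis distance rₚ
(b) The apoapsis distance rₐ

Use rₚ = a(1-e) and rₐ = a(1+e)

(a) rₚ = a(1 − e) = 3.903e+12 · (1 − 0.6611) = 3.903e+12 · 0.3389 ≈ 1.323e+12 m = 1.323 × 10^12 m.
(b) rₐ = a(1 + e) = 3.903e+12 · (1 + 0.6611) = 3.903e+12 · 1.6611 ≈ 6.483e+12 m = 6.483 × 10^12 m.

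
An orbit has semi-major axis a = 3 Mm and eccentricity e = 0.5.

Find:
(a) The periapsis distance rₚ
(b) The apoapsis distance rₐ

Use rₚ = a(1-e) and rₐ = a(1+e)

Convert to SI: a = 3 Mm = 3e+06 m.
(a) rₚ = a(1 − e) = 3e+06 · (1 − 0.5) = 3e+06 · 0.5 ≈ 1.5e+06 m = 1.5 Mm.
(b) rₐ = a(1 + e) = 3e+06 · (1 + 0.5) = 3e+06 · 1.5 ≈ 4.5e+06 m = 4.5 Mm.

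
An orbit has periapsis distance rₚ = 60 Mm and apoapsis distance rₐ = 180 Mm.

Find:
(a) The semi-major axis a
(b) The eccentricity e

Convert to SI: rₚ = 60 Mm = 6e+07 m; rₐ = 180 Mm = 1.8e+08 m.
(a) a = (rₚ + rₐ) / 2 = (6e+07 + 1.8e+08) / 2 ≈ 1.2e+08 m = 120 Mm.
(b) e = (rₐ − rₚ) / (rₐ + rₚ) = (1.8e+08 − 6e+07) / (1.8e+08 + 6e+07) ≈ 0.5.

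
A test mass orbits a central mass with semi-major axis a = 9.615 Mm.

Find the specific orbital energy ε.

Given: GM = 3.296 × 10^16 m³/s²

Convert to SI: a = 9.615 Mm = 9.615e+06 m.
ε = −GM / (2a).
ε = −3.296e+16 / (2 · 9.615e+06) J/kg ≈ -1.714e+09 J/kg = -1.714 GJ/kg.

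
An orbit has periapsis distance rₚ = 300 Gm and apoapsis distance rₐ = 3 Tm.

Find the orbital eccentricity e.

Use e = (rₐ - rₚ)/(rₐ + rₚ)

Convert to SI: rₚ = 300 Gm = 3e+11 m; rₐ = 3 Tm = 3e+12 m.
e = (rₐ − rₚ) / (rₐ + rₚ).
e = (3e+12 − 3e+11) / (3e+12 + 3e+11) = 2.7e+12 / 3.3e+12 ≈ 0.8182.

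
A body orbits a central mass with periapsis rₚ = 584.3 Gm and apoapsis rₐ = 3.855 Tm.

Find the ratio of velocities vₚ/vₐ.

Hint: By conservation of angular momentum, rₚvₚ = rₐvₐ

Convert to SI: rₚ = 584.3 Gm = 5.843e+11 m; rₐ = 3.855 Tm = 3.855e+12 m.
Conservation of angular momentum gives rₚvₚ = rₐvₐ, so vₚ/vₐ = rₐ/rₚ.
vₚ/vₐ = 3.855e+12 / 5.843e+11 ≈ 6.598.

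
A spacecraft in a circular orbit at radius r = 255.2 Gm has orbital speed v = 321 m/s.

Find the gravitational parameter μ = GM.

Convert to SI: r = 255.2 Gm = 2.552e+11 m.
For a circular orbit v² = GM/r, so GM = v² · r.
GM = (321)² · 2.552e+11 m³/s² ≈ 2.63e+16 m³/s² = 2.63 × 10^16 m³/s².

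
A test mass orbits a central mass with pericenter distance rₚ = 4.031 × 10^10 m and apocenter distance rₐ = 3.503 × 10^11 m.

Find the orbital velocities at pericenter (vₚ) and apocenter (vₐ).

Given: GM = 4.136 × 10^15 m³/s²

Use the vis-viva equation v² = GM(2/r − 1/a) with a = (rₚ + rₐ)/2 = (4.031e+10 + 3.503e+11)/2 = 1.95305e+11 m.
vₚ = √(GM · (2/rₚ − 1/a)) = √(4.136e+15 · (2/4.031e+10 − 1/1.95305e+11)) m/s ≈ 429 m/s = 429 m/s.
vₐ = √(GM · (2/rₐ − 1/a)) = √(4.136e+15 · (2/3.503e+11 − 1/1.95305e+11)) m/s ≈ 49.37 m/s = 49.37 m/s.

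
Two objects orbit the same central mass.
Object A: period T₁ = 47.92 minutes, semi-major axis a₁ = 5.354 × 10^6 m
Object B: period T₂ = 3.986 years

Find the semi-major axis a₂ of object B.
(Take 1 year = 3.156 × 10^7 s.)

Convert to SI: T₁ = 47.92 minutes = 2875.2 s; T₂ = 3.986 years = 1.25798e+08 s.
Kepler's third law: (T₁/T₂)² = (a₁/a₂)³ ⇒ a₂ = a₁ · (T₂/T₁)^(2/3).
T₂/T₁ = 1.25798e+08 / 2875.2 = 43752.8.
a₂ = 5.354e+06 · (43752.8)^(2/3) m ≈ 6.648e+09 m = 6.648 × 10^9 m.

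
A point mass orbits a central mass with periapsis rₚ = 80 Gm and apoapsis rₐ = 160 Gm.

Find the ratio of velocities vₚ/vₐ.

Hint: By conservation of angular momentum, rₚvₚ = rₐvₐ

Convert to SI: rₚ = 80 Gm = 8e+10 m; rₐ = 160 Gm = 1.6e+11 m.
Conservation of angular momentum gives rₚvₚ = rₐvₐ, so vₚ/vₐ = rₐ/rₚ.
vₚ/vₐ = 1.6e+11 / 8e+10 ≈ 2.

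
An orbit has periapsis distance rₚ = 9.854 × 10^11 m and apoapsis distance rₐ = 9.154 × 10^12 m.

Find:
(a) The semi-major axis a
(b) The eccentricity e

(a) a = (rₚ + rₐ) / 2 = (9.854e+11 + 9.154e+12) / 2 ≈ 5.07e+12 m = 5.07 × 10^12 m.
(b) e = (rₐ − rₚ) / (rₐ + rₚ) = (9.154e+12 − 9.854e+11) / (9.154e+12 + 9.854e+11) ≈ 0.8056.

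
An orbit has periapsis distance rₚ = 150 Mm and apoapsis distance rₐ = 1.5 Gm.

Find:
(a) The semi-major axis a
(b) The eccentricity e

Convert to SI: rₚ = 150 Mm = 1.5e+08 m; rₐ = 1.5 Gm = 1.5e+09 m.
(a) a = (rₚ + rₐ) / 2 = (1.5e+08 + 1.5e+09) / 2 ≈ 8.25e+08 m = 825 Mm.
(b) e = (rₐ − rₚ) / (rₐ + rₚ) = (1.5e+09 − 1.5e+08) / (1.5e+09 + 1.5e+08) ≈ 0.8182.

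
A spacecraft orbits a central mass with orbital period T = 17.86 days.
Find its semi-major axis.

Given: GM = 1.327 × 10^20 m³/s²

Convert to SI: T = 17.86 days = 1.5431e+06 s.
Invert Kepler's third law: a = (GM · T² / (4π²))^(1/3).
Substituting T = 1.5431e+06 s and GM = 1.327e+20 m³/s²:
a = (1.327e+20 · (1.5431e+06)² / (4π²))^(1/3) m
a ≈ 2e+10 m = 20 Gm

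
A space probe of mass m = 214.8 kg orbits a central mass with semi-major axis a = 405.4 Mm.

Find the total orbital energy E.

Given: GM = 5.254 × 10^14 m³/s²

Convert to SI: a = 405.4 Mm = 4.054e+08 m.
E = −GMm / (2a).
E = −5.254e+14 · 214.8 / (2 · 4.054e+08) J ≈ -1.392e+08 J = -139.2 MJ.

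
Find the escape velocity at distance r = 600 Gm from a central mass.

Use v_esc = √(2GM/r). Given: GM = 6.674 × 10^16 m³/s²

Convert to SI: r = 600 Gm = 6e+11 m.
Escape velocity comes from setting total energy to zero: ½v² − GM/r = 0 ⇒ v_esc = √(2GM / r).
v_esc = √(2 · 6.674e+16 / 6e+11) m/s ≈ 471.7 m/s = 471.7 m/s.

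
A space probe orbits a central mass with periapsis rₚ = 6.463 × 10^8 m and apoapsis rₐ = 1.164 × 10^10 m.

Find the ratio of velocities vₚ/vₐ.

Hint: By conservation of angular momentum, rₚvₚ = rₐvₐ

Conservation of angular momentum gives rₚvₚ = rₐvₐ, so vₚ/vₐ = rₐ/rₚ.
vₚ/vₐ = 1.164e+10 / 6.463e+08 ≈ 18.01.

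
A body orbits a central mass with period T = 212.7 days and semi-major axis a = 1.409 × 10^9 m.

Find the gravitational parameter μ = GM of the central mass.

Convert to SI: T = 212.7 days = 1.83773e+07 s.
GM = 4π² · a³ / T².
GM = 4π² · (1.409e+09)³ / (1.83773e+07)² m³/s² ≈ 3.27e+14 m³/s² = 3.27 × 10^14 m³/s².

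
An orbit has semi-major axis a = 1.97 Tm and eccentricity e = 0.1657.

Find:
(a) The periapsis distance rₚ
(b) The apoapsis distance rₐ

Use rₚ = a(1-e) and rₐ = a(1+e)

Convert to SI: a = 1.97 Tm = 1.97e+12 m.
(a) rₚ = a(1 − e) = 1.97e+12 · (1 − 0.1657) = 1.97e+12 · 0.8343 ≈ 1.644e+12 m = 1.644 Tm.
(b) rₐ = a(1 + e) = 1.97e+12 · (1 + 0.1657) = 1.97e+12 · 1.1657 ≈ 2.296e+12 m = 2.296 Tm.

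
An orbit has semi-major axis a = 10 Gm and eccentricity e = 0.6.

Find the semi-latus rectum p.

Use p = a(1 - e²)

Convert to SI: a = 10 Gm = 1e+10 m.
p = a (1 − e²).
p = 1e+10 · (1 − (0.6)²) = 1e+10 · 0.64 ≈ 6.4e+09 m = 6.4 Gm.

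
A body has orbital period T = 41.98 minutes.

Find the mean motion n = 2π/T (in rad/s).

Convert to SI: T = 41.98 minutes = 2518.8 s.
n = 2π / T.
n = 2π / 2518.8 s ≈ 0.002495 rad/s.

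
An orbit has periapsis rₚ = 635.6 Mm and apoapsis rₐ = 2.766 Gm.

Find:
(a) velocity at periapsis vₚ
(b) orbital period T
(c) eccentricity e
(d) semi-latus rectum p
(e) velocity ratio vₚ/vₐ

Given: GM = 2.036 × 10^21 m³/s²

Convert to SI: rₚ = 635.6 Mm = 6.356e+08 m; rₐ = 2.766 Gm = 2.766e+09 m.
(a) With a = (rₚ + rₐ)/2 = 1.7008e+09 m, vₚ = √(GM (2/rₚ − 1/a)) = √(2.036e+21 · (2/6.356e+08 − 1/1.7008e+09)) m/s ≈ 2.282e+06 m/s
(b) With a = (rₚ + rₐ)/2 = 1.7008e+09 m, T = 2π √(a³/GM) = 2π √((1.7008e+09)³/2.036e+21) s ≈ 9767 s
(c) e = (rₐ − rₚ)/(rₐ + rₚ) = (2.766e+09 − 6.356e+08)/(2.766e+09 + 6.356e+08) ≈ 0.6263
(d) From a = (rₚ + rₐ)/2 = 1.7008e+09 m and e = (rₐ − rₚ)/(rₐ + rₚ) = 0.626294, p = a(1 − e²) = 1.7008e+09 · (1 − (0.626294)²) ≈ 1.034e+09 m
(e) Conservation of angular momentum (rₚvₚ = rₐvₐ) gives vₚ/vₐ = rₐ/rₚ = 2.766e+09/6.356e+08 ≈ 4.352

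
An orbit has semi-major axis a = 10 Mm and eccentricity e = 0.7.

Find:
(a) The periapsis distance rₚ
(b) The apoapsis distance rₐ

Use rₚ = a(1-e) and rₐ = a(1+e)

Convert to SI: a = 10 Mm = 1e+07 m.
(a) rₚ = a(1 − e) = 1e+07 · (1 − 0.7) = 1e+07 · 0.3 ≈ 3e+06 m = 3 Mm.
(b) rₐ = a(1 + e) = 1e+07 · (1 + 0.7) = 1e+07 · 1.7 ≈ 1.7e+07 m = 17 Mm.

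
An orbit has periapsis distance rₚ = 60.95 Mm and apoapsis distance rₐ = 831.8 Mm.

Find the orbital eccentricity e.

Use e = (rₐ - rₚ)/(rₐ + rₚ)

Convert to SI: rₚ = 60.95 Mm = 6.095e+07 m; rₐ = 831.8 Mm = 8.318e+08 m.
e = (rₐ − rₚ) / (rₐ + rₚ).
e = (8.318e+08 − 6.095e+07) / (8.318e+08 + 6.095e+07) = 7.7085e+08 / 8.9275e+08 ≈ 0.8635.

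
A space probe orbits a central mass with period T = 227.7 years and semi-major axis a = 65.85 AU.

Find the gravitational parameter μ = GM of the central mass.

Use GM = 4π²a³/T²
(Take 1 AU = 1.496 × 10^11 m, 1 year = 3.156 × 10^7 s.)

Convert to SI: T = 227.7 years = 7.18621e+09 s; a = 65.85 AU = 9.85116e+12 m.
GM = 4π² · a³ / T².
GM = 4π² · (9.85116e+12)³ / (7.18621e+09)² m³/s² ≈ 7.308e+20 m³/s² = 7.308 × 10^20 m³/s².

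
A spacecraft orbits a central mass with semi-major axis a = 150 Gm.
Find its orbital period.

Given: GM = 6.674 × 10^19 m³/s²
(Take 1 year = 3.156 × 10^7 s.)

Convert to SI: a = 150 Gm = 1.5e+11 m.
Kepler's third law: T = 2π √(a³ / GM).
Substituting a = 1.5e+11 m and GM = 6.674e+19 m³/s²:
T = 2π √((1.5e+11)³ / 6.674e+19) s
T ≈ 4.468e+07 s = 1.416 years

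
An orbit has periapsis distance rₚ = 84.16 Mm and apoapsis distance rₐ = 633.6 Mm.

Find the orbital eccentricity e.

Convert to SI: rₚ = 84.16 Mm = 8.416e+07 m; rₐ = 633.6 Mm = 6.336e+08 m.
e = (rₐ − rₚ) / (rₐ + rₚ).
e = (6.336e+08 − 8.416e+07) / (6.336e+08 + 8.416e+07) = 5.4944e+08 / 7.1776e+08 ≈ 0.7655.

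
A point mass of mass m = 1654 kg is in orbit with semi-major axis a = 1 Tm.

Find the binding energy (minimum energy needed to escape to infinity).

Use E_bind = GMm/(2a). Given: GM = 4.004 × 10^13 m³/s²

Convert to SI: a = 1 Tm = 1e+12 m.
Total orbital energy is E = −GMm/(2a); binding energy is E_bind = −E = GMm/(2a).
E_bind = 4.004e+13 · 1654 / (2 · 1e+12) J ≈ 3.311e+04 J = 33.11 kJ.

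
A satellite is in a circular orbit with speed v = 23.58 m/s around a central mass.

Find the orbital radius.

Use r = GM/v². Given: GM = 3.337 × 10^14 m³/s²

For a circular orbit, v² = GM / r, so r = GM / v².
r = 3.337e+14 / (23.58)² m ≈ 6.002e+11 m = 600.2 Gm.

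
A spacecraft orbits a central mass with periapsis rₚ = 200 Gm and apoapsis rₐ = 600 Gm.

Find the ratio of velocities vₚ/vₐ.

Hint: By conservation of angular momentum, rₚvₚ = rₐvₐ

Convert to SI: rₚ = 200 Gm = 2e+11 m; rₐ = 600 Gm = 6e+11 m.
Conservation of angular momentum gives rₚvₚ = rₐvₐ, so vₚ/vₐ = rₐ/rₚ.
vₚ/vₐ = 6e+11 / 2e+11 ≈ 3.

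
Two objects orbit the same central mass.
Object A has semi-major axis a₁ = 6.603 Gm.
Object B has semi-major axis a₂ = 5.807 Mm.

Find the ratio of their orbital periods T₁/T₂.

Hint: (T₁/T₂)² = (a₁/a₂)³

Convert to SI: a₁ = 6.603 Gm = 6.603e+09 m; a₂ = 5.807 Mm = 5.807e+06 m.
From Kepler's third law, (T₁/T₂)² = (a₁/a₂)³, so T₁/T₂ = (a₁/a₂)^(3/2).
a₁/a₂ = 6.603e+09 / 5.807e+06 = 1137.08.
T₁/T₂ = (1137.08)^(3/2) ≈ 3.834e+04.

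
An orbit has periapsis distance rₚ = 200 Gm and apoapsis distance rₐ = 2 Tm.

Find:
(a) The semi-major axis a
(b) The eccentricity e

Convert to SI: rₚ = 200 Gm = 2e+11 m; rₐ = 2 Tm = 2e+12 m.
(a) a = (rₚ + rₐ) / 2 = (2e+11 + 2e+12) / 2 ≈ 1.1e+12 m = 1.1 Tm.
(b) e = (rₐ − rₚ) / (rₐ + rₚ) = (2e+12 − 2e+11) / (2e+12 + 2e+11) ≈ 0.8182.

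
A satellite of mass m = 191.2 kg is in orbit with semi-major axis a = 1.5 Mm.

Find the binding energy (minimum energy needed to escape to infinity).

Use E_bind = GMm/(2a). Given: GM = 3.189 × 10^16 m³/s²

Convert to SI: a = 1.5 Mm = 1.5e+06 m.
Total orbital energy is E = −GMm/(2a); binding energy is E_bind = −E = GMm/(2a).
E_bind = 3.189e+16 · 191.2 / (2 · 1.5e+06) J ≈ 2.032e+12 J = 2.032 TJ.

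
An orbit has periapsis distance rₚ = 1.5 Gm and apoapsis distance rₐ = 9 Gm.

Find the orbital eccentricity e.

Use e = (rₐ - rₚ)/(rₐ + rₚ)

Convert to SI: rₚ = 1.5 Gm = 1.5e+09 m; rₐ = 9 Gm = 9e+09 m.
e = (rₐ − rₚ) / (rₐ + rₚ).
e = (9e+09 − 1.5e+09) / (9e+09 + 1.5e+09) = 7.5e+09 / 1.05e+10 ≈ 0.7143.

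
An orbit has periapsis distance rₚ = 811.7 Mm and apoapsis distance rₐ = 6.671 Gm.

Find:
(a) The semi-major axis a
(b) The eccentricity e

Convert to SI: rₚ = 811.7 Mm = 8.117e+08 m; rₐ = 6.671 Gm = 6.671e+09 m.
(a) a = (rₚ + rₐ) / 2 = (8.117e+08 + 6.671e+09) / 2 ≈ 3.741e+09 m = 3.741 Gm.
(b) e = (rₐ − rₚ) / (rₐ + rₚ) = (6.671e+09 − 8.117e+08) / (6.671e+09 + 8.117e+08) ≈ 0.783.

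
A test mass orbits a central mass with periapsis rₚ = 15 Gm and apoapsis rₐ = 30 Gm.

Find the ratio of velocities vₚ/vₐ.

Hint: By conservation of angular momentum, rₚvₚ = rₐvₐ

Convert to SI: rₚ = 15 Gm = 1.5e+10 m; rₐ = 30 Gm = 3e+10 m.
Conservation of angular momentum gives rₚvₚ = rₐvₐ, so vₚ/vₐ = rₐ/rₚ.
vₚ/vₐ = 3e+10 / 1.5e+10 ≈ 2.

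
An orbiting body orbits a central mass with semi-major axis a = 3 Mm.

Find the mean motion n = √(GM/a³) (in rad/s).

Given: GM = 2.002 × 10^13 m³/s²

Convert to SI: a = 3 Mm = 3e+06 m.
n = √(GM / a³).
n = √(2.002e+13 / (3e+06)³) rad/s ≈ 0.0008611 rad/s.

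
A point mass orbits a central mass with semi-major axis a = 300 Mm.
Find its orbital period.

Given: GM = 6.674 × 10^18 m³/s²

Convert to SI: a = 300 Mm = 3e+08 m.
Kepler's third law: T = 2π √(a³ / GM).
Substituting a = 3e+08 m and GM = 6.674e+18 m³/s²:
T = 2π √((3e+08)³ / 6.674e+18) s
T ≈ 1.264e+04 s = 3.51 hours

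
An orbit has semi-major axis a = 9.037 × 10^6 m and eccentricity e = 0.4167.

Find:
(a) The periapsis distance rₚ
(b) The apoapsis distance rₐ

(a) rₚ = a(1 − e) = 9.037e+06 · (1 − 0.4167) = 9.037e+06 · 0.5833 ≈ 5.271e+06 m = 5.271 × 10^6 m.
(b) rₐ = a(1 + e) = 9.037e+06 · (1 + 0.4167) = 9.037e+06 · 1.4167 ≈ 1.28e+07 m = 1.28 × 10^7 m.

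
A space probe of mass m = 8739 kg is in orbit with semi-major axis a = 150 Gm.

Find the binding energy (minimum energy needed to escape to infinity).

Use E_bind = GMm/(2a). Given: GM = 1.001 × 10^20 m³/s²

Convert to SI: a = 150 Gm = 1.5e+11 m.
Total orbital energy is E = −GMm/(2a); binding energy is E_bind = −E = GMm/(2a).
E_bind = 1.001e+20 · 8739 / (2 · 1.5e+11) J ≈ 2.916e+12 J = 2.916 TJ.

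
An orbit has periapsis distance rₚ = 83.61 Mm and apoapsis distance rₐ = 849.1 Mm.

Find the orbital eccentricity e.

Convert to SI: rₚ = 83.61 Mm = 8.361e+07 m; rₐ = 849.1 Mm = 8.491e+08 m.
e = (rₐ − rₚ) / (rₐ + rₚ).
e = (8.491e+08 − 8.361e+07) / (8.491e+08 + 8.361e+07) = 7.6549e+08 / 9.3271e+08 ≈ 0.8207.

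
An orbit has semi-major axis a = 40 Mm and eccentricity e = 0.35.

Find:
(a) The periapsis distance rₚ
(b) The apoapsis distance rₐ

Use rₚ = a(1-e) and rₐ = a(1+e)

Convert to SI: a = 40 Mm = 4e+07 m.
(a) rₚ = a(1 − e) = 4e+07 · (1 − 0.35) = 4e+07 · 0.65 ≈ 2.6e+07 m = 26 Mm.
(b) rₐ = a(1 + e) = 4e+07 · (1 + 0.35) = 4e+07 · 1.35 ≈ 5.4e+07 m = 54 Mm.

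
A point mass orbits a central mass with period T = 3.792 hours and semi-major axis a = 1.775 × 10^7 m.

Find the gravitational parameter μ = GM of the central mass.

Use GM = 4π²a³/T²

Convert to SI: T = 3.792 hours = 13651.2 s.
GM = 4π² · a³ / T².
GM = 4π² · (1.775e+07)³ / (13651.2)² m³/s² ≈ 1.185e+15 m³/s² = 1.185 × 10^15 m³/s².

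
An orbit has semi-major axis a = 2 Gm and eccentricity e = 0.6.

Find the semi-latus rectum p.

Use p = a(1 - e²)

Convert to SI: a = 2 Gm = 2e+09 m.
p = a (1 − e²).
p = 2e+09 · (1 − (0.6)²) = 2e+09 · 0.64 ≈ 1.28e+09 m = 1.28 Gm.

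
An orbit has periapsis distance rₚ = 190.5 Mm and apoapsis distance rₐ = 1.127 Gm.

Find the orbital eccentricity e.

Convert to SI: rₚ = 190.5 Mm = 1.905e+08 m; rₐ = 1.127 Gm = 1.127e+09 m.
e = (rₐ − rₚ) / (rₐ + rₚ).
e = (1.127e+09 − 1.905e+08) / (1.127e+09 + 1.905e+08) = 9.365e+08 / 1.3175e+09 ≈ 0.7108.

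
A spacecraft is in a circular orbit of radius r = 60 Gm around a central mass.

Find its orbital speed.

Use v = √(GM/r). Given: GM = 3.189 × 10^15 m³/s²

Convert to SI: r = 60 Gm = 6e+10 m.
For a circular orbit, gravity supplies the centripetal force, so v = √(GM / r).
v = √(3.189e+15 / 6e+10) m/s ≈ 230.5 m/s = 230.5 m/s.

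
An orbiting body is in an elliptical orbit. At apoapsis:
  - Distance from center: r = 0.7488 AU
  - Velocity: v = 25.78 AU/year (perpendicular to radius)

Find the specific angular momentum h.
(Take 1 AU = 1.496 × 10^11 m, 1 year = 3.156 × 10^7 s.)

Convert to SI: r = 0.7488 AU = 1.1202e+11 m; v = 25.78 AU/year = 122202 m/s.
With v perpendicular to r, h = r · v.
h = 1.1202e+11 · 122202 m²/s ≈ 1.369e+16 m²/s.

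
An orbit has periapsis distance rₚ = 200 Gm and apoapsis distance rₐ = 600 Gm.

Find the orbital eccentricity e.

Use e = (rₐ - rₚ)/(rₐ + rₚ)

Convert to SI: rₚ = 200 Gm = 2e+11 m; rₐ = 600 Gm = 6e+11 m.
e = (rₐ − rₚ) / (rₐ + rₚ).
e = (6e+11 − 2e+11) / (6e+11 + 2e+11) = 4e+11 / 8e+11 ≈ 0.5.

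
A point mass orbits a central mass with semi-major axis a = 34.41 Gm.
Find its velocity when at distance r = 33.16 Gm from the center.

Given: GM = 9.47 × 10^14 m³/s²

Convert to SI: a = 34.41 Gm = 3.441e+10 m; r = 33.16 Gm = 3.316e+10 m.
Vis-viva: v = √(GM · (2/r − 1/a)).
2/r − 1/a = 2/3.316e+10 − 1/3.441e+10 = 3.12523e-11 m⁻¹.
v = √(9.47e+14 · 3.12523e-11) m/s ≈ 172 m/s = 172 m/s.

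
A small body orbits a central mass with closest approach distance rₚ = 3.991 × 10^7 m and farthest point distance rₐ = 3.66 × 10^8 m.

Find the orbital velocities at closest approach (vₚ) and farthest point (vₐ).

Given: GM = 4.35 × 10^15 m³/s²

Use the vis-viva equation v² = GM(2/r − 1/a) with a = (rₚ + rₐ)/2 = (3.991e+07 + 3.66e+08)/2 = 2.02955e+08 m.
vₚ = √(GM · (2/rₚ − 1/a)) = √(4.35e+15 · (2/3.991e+07 − 1/2.02955e+08)) m/s ≈ 1.402e+04 m/s = 14.02 km/s.
vₐ = √(GM · (2/rₐ − 1/a)) = √(4.35e+15 · (2/3.66e+08 − 1/2.02955e+08)) m/s ≈ 1529 m/s = 1.529 km/s.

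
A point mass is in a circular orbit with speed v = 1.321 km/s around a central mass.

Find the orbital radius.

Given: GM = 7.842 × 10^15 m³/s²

Convert to SI: v = 1.321 km/s = 1321 m/s.
For a circular orbit, v² = GM / r, so r = GM / v².
r = 7.842e+15 / (1321)² m ≈ 4.494e+09 m = 4.494 Gm.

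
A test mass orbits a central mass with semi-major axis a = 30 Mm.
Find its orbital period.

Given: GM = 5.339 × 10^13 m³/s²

Convert to SI: a = 30 Mm = 3e+07 m.
Kepler's third law: T = 2π √(a³ / GM).
Substituting a = 3e+07 m and GM = 5.339e+13 m³/s²:
T = 2π √((3e+07)³ / 5.339e+13) s
T ≈ 1.413e+05 s = 1.635 days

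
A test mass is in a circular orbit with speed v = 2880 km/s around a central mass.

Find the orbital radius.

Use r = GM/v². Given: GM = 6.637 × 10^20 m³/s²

Convert to SI: v = 2880 km/s = 2.88e+06 m/s.
For a circular orbit, v² = GM / r, so r = GM / v².
r = 6.637e+20 / (2.88e+06)² m ≈ 8.002e+07 m = 80.02 Mm.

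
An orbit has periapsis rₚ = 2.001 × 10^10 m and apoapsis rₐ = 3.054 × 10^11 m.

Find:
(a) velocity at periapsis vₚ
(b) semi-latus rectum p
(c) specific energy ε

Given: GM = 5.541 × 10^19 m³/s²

(a) With a = (rₚ + rₐ)/2 = 1.62705e+11 m, vₚ = √(GM (2/rₚ − 1/a)) = √(5.541e+19 · (2/2.001e+10 − 1/1.62705e+11)) m/s ≈ 7.209e+04 m/s
(b) From a = (rₚ + rₐ)/2 = 1.62705e+11 m and e = (rₐ − rₚ)/(rₐ + rₚ) = 0.877017, p = a(1 − e²) = 1.62705e+11 · (1 − (0.877017)²) ≈ 3.756e+10 m
(c) With a = (rₚ + rₐ)/2 = 1.62705e+11 m, ε = −GM/(2a) = −5.541e+19/(2 · 1.62705e+11) J/kg ≈ -1.703e+08 J/kg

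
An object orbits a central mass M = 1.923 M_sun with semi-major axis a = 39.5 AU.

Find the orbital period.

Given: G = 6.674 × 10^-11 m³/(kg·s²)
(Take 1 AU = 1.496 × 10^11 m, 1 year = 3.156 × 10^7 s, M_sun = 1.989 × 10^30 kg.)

Convert to SI: a = 39.5 AU = 5.9092e+12 m; M = 1.923 M_sun = 3.82485e+30 kg.
GM = G · M = 6.674e-11 · 3.82485e+30 = 2.5527e+20 m³/s².
Kepler's third law: T = 2π √(a³ / GM).
Substituting a = 5.9092e+12 m and GM = 2.5527e+20 m³/s²:
T = 2π √((5.9092e+12)³ / 2.5527e+20) s
T ≈ 5.649e+09 s = 179 years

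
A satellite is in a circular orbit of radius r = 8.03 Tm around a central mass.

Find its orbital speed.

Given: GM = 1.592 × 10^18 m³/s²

Convert to SI: r = 8.03 Tm = 8.03e+12 m.
For a circular orbit, gravity supplies the centripetal force, so v = √(GM / r).
v = √(1.592e+18 / 8.03e+12) m/s ≈ 445.3 m/s = 445.3 m/s.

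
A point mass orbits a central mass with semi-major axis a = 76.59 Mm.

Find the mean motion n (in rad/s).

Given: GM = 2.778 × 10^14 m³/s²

Convert to SI: a = 76.59 Mm = 7.659e+07 m.
n = √(GM / a³).
n = √(2.778e+14 / (7.659e+07)³) rad/s ≈ 2.487e-05 rad/s.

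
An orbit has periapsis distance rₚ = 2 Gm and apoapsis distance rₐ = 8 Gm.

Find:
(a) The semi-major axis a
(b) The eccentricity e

Convert to SI: rₚ = 2 Gm = 2e+09 m; rₐ = 8 Gm = 8e+09 m.
(a) a = (rₚ + rₐ) / 2 = (2e+09 + 8e+09) / 2 ≈ 5e+09 m = 5 Gm.
(b) e = (rₐ − rₚ) / (rₐ + rₚ) = (8e+09 − 2e+09) / (8e+09 + 2e+09) ≈ 0.6.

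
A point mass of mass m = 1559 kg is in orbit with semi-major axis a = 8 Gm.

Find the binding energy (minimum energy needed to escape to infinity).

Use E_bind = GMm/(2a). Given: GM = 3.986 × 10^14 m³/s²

Convert to SI: a = 8 Gm = 8e+09 m.
Total orbital energy is E = −GMm/(2a); binding energy is E_bind = −E = GMm/(2a).
E_bind = 3.986e+14 · 1559 / (2 · 8e+09) J ≈ 3.884e+07 J = 38.84 MJ.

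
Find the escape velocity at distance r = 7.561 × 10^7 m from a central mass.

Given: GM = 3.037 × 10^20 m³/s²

Escape velocity comes from setting total energy to zero: ½v² − GM/r = 0 ⇒ v_esc = √(2GM / r).
v_esc = √(2 · 3.037e+20 / 7.561e+07) m/s ≈ 2.834e+06 m/s = 2834 km/s.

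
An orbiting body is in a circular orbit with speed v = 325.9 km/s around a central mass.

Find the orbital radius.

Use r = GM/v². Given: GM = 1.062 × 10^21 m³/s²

Convert to SI: v = 325.9 km/s = 325900 m/s.
For a circular orbit, v² = GM / r, so r = GM / v².
r = 1.062e+21 / (325900)² m ≈ 9.999e+09 m = 9.999 Gm.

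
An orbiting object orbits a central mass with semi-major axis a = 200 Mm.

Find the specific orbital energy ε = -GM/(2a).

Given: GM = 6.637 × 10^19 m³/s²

Convert to SI: a = 200 Mm = 2e+08 m.
ε = −GM / (2a).
ε = −6.637e+19 / (2 · 2e+08) J/kg ≈ -1.659e+11 J/kg = -165.9 GJ/kg.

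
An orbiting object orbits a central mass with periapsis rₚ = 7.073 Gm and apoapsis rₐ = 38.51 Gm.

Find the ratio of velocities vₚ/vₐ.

Convert to SI: rₚ = 7.073 Gm = 7.073e+09 m; rₐ = 38.51 Gm = 3.851e+10 m.
Conservation of angular momentum gives rₚvₚ = rₐvₐ, so vₚ/vₐ = rₐ/rₚ.
vₚ/vₐ = 3.851e+10 / 7.073e+09 ≈ 5.445.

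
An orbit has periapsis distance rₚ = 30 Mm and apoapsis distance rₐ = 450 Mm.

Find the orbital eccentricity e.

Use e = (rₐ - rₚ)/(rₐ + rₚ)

Convert to SI: rₚ = 30 Mm = 3e+07 m; rₐ = 450 Mm = 4.5e+08 m.
e = (rₐ − rₚ) / (rₐ + rₚ).
e = (4.5e+08 − 3e+07) / (4.5e+08 + 3e+07) = 4.2e+08 / 4.8e+08 ≈ 0.875.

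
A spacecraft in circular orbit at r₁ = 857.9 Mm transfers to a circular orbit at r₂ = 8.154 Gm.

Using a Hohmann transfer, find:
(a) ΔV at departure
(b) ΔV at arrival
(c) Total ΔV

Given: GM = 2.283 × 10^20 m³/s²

Convert to SI: r₁ = 857.9 Mm = 8.579e+08 m; r₂ = 8.154 Gm = 8.154e+09 m.
Transfer semi-major axis: a_t = (r₁ + r₂)/2 = (8.579e+08 + 8.154e+09)/2 = 4.50595e+09 m.
Circular speeds: v₁ = √(GM/r₁) = 515863 m/s, v₂ = √(GM/r₂) = 167328 m/s.
Transfer speeds (vis-viva v² = GM(2/r − 1/a_t)): v₁ᵗ = 693948 m/s, v₂ᵗ = 73011.7 m/s.
(a) ΔV₁ = |v₁ᵗ − v₁| ≈ 1.781e+05 m/s = 178.1 km/s.
(b) ΔV₂ = |v₂ − v₂ᵗ| ≈ 9.432e+04 m/s = 94.32 km/s.
(c) ΔV_total = ΔV₁ + ΔV₂ ≈ 2.724e+05 m/s = 272.4 km/s.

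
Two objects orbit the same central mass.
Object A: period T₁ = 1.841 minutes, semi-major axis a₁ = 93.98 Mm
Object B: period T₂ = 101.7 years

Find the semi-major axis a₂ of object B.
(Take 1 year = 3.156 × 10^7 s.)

Convert to SI: T₁ = 1.841 minutes = 110.46 s; a₁ = 93.98 Mm = 9.398e+07 m; T₂ = 101.7 years = 3.20965e+09 s.
Kepler's third law: (T₁/T₂)² = (a₁/a₂)³ ⇒ a₂ = a₁ · (T₂/T₁)^(2/3).
T₂/T₁ = 3.20965e+09 / 110.46 = 2.90571e+07.
a₂ = 9.398e+07 · (2.90571e+07)^(2/3) m ≈ 8.883e+12 m = 8.883 Tm.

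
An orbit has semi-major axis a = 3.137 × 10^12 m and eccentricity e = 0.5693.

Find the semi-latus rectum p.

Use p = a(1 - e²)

p = a (1 − e²).
p = 3.137e+12 · (1 − (0.5693)²) = 3.137e+12 · 0.675898 ≈ 2.12e+12 m = 2.12 × 10^12 m.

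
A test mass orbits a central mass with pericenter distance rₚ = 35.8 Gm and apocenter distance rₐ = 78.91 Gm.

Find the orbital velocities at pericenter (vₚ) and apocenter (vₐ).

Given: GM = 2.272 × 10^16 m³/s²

Convert to SI: rₚ = 35.8 Gm = 3.58e+10 m; rₐ = 78.91 Gm = 7.891e+10 m.
Use the vis-viva equation v² = GM(2/r − 1/a) with a = (rₚ + rₐ)/2 = (3.58e+10 + 7.891e+10)/2 = 5.7355e+10 m.
vₚ = √(GM · (2/rₚ − 1/a)) = √(2.272e+16 · (2/3.58e+10 − 1/5.7355e+10)) m/s ≈ 934.4 m/s = 934.4 m/s.
vₐ = √(GM · (2/rₐ − 1/a)) = √(2.272e+16 · (2/7.891e+10 − 1/5.7355e+10)) m/s ≈ 423.9 m/s = 423.9 m/s.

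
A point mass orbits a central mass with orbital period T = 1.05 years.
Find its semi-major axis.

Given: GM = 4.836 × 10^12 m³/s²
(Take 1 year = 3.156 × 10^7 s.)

Convert to SI: T = 1.05 years = 3.3138e+07 s.
Invert Kepler's third law: a = (GM · T² / (4π²))^(1/3).
Substituting T = 3.3138e+07 s and GM = 4.836e+12 m³/s²:
a = (4.836e+12 · (3.3138e+07)² / (4π²))^(1/3) m
a ≈ 5.124e+08 m = 512.4 Mm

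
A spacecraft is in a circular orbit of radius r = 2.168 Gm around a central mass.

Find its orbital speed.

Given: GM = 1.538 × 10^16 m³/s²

Convert to SI: r = 2.168 Gm = 2.168e+09 m.
For a circular orbit, gravity supplies the centripetal force, so v = √(GM / r).
v = √(1.538e+16 / 2.168e+09) m/s ≈ 2663 m/s = 2.663 km/s.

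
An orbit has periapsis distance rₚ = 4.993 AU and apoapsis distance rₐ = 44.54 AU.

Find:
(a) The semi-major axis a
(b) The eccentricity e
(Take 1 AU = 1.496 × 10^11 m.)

Convert to SI: rₚ = 4.993 AU = 7.46953e+11 m; rₐ = 44.54 AU = 6.66318e+12 m.
(a) a = (rₚ + rₐ) / 2 = (7.46953e+11 + 6.66318e+12) / 2 ≈ 3.705e+12 m = 24.77 AU.
(b) e = (rₐ − rₚ) / (rₐ + rₚ) = (6.66318e+12 − 7.46953e+11) / (6.66318e+12 + 7.46953e+11) ≈ 0.7984.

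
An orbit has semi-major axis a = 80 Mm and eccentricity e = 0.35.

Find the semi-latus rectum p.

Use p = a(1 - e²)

Convert to SI: a = 80 Mm = 8e+07 m.
p = a (1 − e²).
p = 8e+07 · (1 − (0.35)²) = 8e+07 · 0.8775 ≈ 7.02e+07 m = 70.2 Mm.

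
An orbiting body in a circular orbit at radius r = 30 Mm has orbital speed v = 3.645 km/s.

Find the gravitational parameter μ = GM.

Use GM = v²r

Convert to SI: r = 30 Mm = 3e+07 m; v = 3.645 km/s = 3645 m/s.
For a circular orbit v² = GM/r, so GM = v² · r.
GM = (3645)² · 3e+07 m³/s² ≈ 3.986e+14 m³/s² = 3.986 × 10^14 m³/s².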